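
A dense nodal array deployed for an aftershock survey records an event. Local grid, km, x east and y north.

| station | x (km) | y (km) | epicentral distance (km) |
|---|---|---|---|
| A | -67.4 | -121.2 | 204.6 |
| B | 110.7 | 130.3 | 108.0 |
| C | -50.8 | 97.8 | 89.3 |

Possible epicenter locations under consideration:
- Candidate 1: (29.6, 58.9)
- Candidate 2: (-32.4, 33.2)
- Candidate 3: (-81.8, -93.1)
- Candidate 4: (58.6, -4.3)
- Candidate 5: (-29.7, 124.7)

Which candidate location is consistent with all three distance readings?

For each candidate, compare |candidate − station| to the reported distance:
Candidate 1: residuals A 0.0, B 0.1, C 0.0 → max 0.1 km
Candidate 2: residuals A 46.3, B 64.9, C 22.1 → max 64.9 km
Candidate 3: residuals A 173.0, B 186.9, C 104.1 → max 186.9 km
Candidate 4: residuals A 32.7, B 36.3, C 60.3 → max 60.3 km
Candidate 5: residuals A 44.2, B 32.5, C 55.1 → max 55.1 km
Only Candidate 1 has all residuals ≈ 0.

Candidate 1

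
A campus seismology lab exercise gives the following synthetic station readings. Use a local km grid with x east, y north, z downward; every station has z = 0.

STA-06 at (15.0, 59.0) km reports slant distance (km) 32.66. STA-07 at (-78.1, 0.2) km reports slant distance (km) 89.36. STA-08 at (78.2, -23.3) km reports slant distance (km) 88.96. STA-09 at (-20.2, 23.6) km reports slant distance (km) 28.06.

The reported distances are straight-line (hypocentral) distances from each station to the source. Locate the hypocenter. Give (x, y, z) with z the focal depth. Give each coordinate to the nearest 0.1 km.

x ≈ 6.3 km, y ≈ 28.5 km, depth ≈ 7.8 km

Each station gives a sphere (x−x_i)² + (y−y_i)² + z² = d_i² (stations at z=0).
Subtracting the STA-06 sphere from STA-07 and STA-08: z² cancels, leaving linear equations in x and y:
-186.2 x − 117.6 y = -4524.88
126.4 x − 164.6 y = -3895.08
Solving: x ≈ 6.300, y ≈ 28.502 km (keep extra digits for the depth step; rounded: 6.3, 28.5).
Then from the STA-06 sphere: z² = 32.66² − (x − 15.0)² − (y − 59.0)² with x = 6.300, y = 28.502, so z ≈ 7.801 ≈ 7.8 km.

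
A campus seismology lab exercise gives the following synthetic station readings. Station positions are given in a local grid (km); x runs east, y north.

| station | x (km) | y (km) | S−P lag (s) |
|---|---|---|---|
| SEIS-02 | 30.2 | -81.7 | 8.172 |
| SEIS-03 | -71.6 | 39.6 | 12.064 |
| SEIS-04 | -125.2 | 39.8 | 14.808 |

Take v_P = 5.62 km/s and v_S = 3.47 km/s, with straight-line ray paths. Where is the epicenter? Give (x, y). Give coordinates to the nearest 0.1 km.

x ≈ -42.2 km, y ≈ -65.8 km

Distance from S−P lag: d = Δt · v_P v_S / (v_P − v_S) = Δt · (5.62·3.47)/(5.62−3.47) ≈ 9.0704·Δt.
So d_SEIS-02 = 74.12, d_SEIS-03 = 109.43, d_SEIS-04 = 134.31 km.
Circle about each station: (x − 30.2)² + (y + 81.7)² = 74.12²; (x + 71.6)² + (y − 39.6)² = 109.43²; (x + 125.2)² + (y − 39.8)² = 134.31².
Subtracting the SEIS-02 equation from the SEIS-03 and SEIS-04 equations removes the quadratic terms:
-203.6 x + 242.6 y = -7373.36
-310.8 x + 243.0 y = -2873.25
Solving the 2×2 system: x ≈ -42.2, y ≈ -65.8 km.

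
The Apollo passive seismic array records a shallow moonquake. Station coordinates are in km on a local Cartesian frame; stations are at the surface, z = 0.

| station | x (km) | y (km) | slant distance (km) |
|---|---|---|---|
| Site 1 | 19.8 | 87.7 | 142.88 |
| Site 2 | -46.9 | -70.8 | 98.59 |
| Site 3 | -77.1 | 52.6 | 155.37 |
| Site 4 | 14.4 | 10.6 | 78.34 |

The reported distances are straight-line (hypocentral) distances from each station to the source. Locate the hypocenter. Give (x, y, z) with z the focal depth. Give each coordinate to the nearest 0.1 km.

Each station gives a sphere (x−x_i)² + (y−y_i)² + z² = d_i² (stations at z=0).
Subtracting the Site 1 sphere from Site 2 and Site 3: z² cancels, leaving linear equations in x and y:
-133.4 x − 317.0 y = 9823.63
-193.8 x − 70.2 y = -3097.30
Solving: x ≈ 32.100, y ≈ -44.498 km (keep extra digits for the depth step; rounded: 32.1, -44.5).
Then from the Site 1 sphere: z² = 142.88² − (x − 19.8)² − (y − 87.7)² with x = 32.100, y = -44.498, so z ≈ 52.793 ≈ 52.8 km.
Check against Site 4 (with the unrounded solution): distance 78.33 ≈ 78.34 km. ✓

x ≈ 32.1 km, y ≈ -44.5 km, depth ≈ 52.8 km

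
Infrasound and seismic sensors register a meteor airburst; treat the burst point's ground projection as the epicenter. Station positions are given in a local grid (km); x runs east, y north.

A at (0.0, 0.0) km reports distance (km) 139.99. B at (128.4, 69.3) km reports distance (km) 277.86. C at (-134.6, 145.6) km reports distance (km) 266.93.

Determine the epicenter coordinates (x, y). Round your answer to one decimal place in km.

Circle about each station: x² + y² = 139.99²; (x − 128.4)² + (y − 69.3)² = 277.86²; (x + 134.6)² + (y − 145.6)² = 266.93².
Subtracting pairs of circle equations eliminates x²+y² and gives linear equations (the radical axes):
256.8 x + 138.6 y = -36319.93
-269.2 x + 291.2 y = -12337.90
Solving the 2×2 system: x ≈ -79.1, y ≈ -115.5 km.

-79.1 km east, -115.5 km north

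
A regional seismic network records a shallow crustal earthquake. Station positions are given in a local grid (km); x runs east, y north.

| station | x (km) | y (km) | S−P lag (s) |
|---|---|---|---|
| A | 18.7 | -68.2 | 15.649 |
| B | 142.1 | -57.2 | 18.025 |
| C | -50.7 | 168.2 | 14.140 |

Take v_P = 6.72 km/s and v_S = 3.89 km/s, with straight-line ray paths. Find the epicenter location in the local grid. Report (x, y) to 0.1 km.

Distance from S−P lag: d = Δt · v_P v_S / (v_P − v_S) = Δt · (6.72·3.89)/(6.72−3.89) ≈ 9.2370·Δt.
So d_A = 144.55, d_B = 166.50, d_C = 130.61 km.
Circle about each station: (x − 18.7)² + (y + 68.2)² = 144.55²; (x − 142.1)² + (y + 57.2)² = 166.50²; (x + 50.7)² + (y − 168.2)² = 130.61².
Subtracting the A equation from the B and C equations removes the quadratic terms:
246.8 x + 22.0 y = 11635.77
-138.8 x + 472.8 y = 29696.53
Solving the 2×2 system: x ≈ 40.5, y ≈ 74.7 km.

x ≈ 40.5 km, y ≈ 74.7 km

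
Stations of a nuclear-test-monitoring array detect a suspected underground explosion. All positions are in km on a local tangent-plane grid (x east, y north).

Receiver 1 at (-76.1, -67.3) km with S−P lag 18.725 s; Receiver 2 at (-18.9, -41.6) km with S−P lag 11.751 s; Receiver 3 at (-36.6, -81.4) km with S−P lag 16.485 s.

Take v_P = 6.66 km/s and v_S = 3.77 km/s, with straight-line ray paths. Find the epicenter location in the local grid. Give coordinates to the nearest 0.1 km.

(55.6, 28.2)

Distance from S−P lag: d = Δt · v_P v_S / (v_P − v_S) = Δt · (6.66·3.77)/(6.66−3.77) ≈ 8.6880·Δt.
So d_Receiver 1 = 162.68, d_Receiver 2 = 102.09, d_Receiver 3 = 143.22 km.
Circle about each station: (x + 76.1)² + (y + 67.3)² = 162.68²; (x + 18.9)² + (y + 41.6)² = 102.09²; (x + 36.6)² + (y + 81.4)² = 143.22².
Subtracting the Receiver 1 equation from the Receiver 2 and Receiver 3 equations removes the quadratic terms:
114.4 x + 51.4 y = 7809.68
79.0 x − 28.2 y = 3597.83
Solving the 2×2 system: x ≈ 55.6, y ≈ 28.2 km.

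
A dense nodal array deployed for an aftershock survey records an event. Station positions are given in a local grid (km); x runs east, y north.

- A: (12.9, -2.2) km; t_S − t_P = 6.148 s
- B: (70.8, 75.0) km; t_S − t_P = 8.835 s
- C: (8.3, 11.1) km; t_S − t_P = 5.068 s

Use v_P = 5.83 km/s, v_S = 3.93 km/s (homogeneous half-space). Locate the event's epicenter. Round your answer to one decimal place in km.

Distance from S−P lag: d = Δt · v_P v_S / (v_P − v_S) = Δt · (5.83·3.93)/(5.83−3.93) ≈ 12.0589·Δt.
So d_A = 74.14, d_B = 106.54, d_C = 61.11 km.
Circle about each station: (x − 12.9)² + (y + 2.2)² = 74.14²; (x − 70.8)² + (y − 75.0)² = 106.54²; (x − 8.3)² + (y − 11.1)² = 61.11².
Subtracting the A equation from the B and C equations removes the quadratic terms:
115.8 x + 154.4 y = 4612.36
-9.2 x + 26.6 y = 1783.16
Solving the 2×2 system: x ≈ -33.9, y ≈ 55.3 km.

x ≈ -33.9 km, y ≈ 55.3 km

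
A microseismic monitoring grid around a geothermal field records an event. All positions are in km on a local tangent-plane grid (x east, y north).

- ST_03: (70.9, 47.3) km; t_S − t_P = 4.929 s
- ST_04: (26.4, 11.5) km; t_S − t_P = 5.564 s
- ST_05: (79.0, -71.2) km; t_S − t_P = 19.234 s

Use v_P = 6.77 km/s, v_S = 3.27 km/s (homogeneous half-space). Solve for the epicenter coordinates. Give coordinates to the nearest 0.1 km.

39.9 km east, 44.0 km north

Distance from S−P lag: d = Δt · v_P v_S / (v_P − v_S) = Δt · (6.77·3.27)/(6.77−3.27) ≈ 6.3251·Δt.
So d_ST_03 = 31.18, d_ST_04 = 35.19, d_ST_05 = 121.66 km.
Circle about each station: (x − 70.9)² + (y − 47.3)² = 31.18²; (x − 26.4)² + (y − 11.5)² = 35.19²; (x − 79.0)² + (y + 71.2)² = 121.66².
Subtracting pairs of circle equations eliminates x²+y² and gives linear equations (the radical axes):
-89.0 x − 71.6 y = -6701.03
16.2 x − 237.0 y = -9782.62
Solving the 2×2 system: x ≈ 39.9, y ≈ 44.0 km.
Check against ST_03 (with the unrounded x, y): √((x − 70.9)²+(y − 47.3)²) = 31.18 ≈ 31.18 km. ✓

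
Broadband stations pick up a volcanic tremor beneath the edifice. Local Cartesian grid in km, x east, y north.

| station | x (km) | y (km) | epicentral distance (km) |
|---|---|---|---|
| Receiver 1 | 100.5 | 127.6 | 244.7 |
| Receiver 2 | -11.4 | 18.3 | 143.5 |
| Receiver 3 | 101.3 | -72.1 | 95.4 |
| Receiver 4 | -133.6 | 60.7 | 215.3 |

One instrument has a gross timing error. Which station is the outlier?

Receiver 2

Solve using three stations at a time. Using Receiver 1, Receiver 3, Receiver 4 (subtract circle equations pairwise → linear system) gives (x, y) ≈ (10.0, -99.7).
Distances from that point to each station vs reported:
  Receiver 1: calculated 244.7 vs reported 244.7 → residual 0.0 km
  Receiver 2: calculated 120.0 vs reported 143.5 → residual 23.5 km
  Receiver 3: calculated 95.4 vs reported 95.4 → residual 0.0 km
  Receiver 4: calculated 215.3 vs reported 215.3 → residual 0.0 km
Receiver 1, Receiver 3, Receiver 4 are mutually consistent (residuals ≈ 0); Receiver 2 is off by 23.5 km.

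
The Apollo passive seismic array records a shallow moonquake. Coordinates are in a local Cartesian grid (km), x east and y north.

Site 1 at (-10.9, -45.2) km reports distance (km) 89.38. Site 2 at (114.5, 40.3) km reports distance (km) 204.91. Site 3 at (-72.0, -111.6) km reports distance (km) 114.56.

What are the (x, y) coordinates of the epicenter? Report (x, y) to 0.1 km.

Circle about each station: (x + 10.9)² + (y + 45.2)² = 89.38²; (x − 114.5)² + (y − 40.3)² = 204.91²; (x + 72.0)² + (y + 111.6)² = 114.56².
Subtracting the Site 1 equation from the Site 2 and Site 3 equations removes the quadratic terms:
250.8 x + 171.0 y = -21426.83
-122.2 x − 132.8 y = 10341.50
Solving the 2×2 system: x ≈ -86.8, y ≈ 2.0 km.

x ≈ -86.8 km, y ≈ 2.0 km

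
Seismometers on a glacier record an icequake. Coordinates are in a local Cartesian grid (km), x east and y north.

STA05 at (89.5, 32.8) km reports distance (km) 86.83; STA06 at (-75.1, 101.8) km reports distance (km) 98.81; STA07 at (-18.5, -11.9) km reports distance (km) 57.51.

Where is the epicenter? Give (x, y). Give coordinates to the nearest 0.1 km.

(3.1, 41.4)

Circle about each station: (x − 89.5)² + (y − 32.8)² = 86.83²; (x + 75.1)² + (y − 101.8)² = 98.81²; (x + 18.5)² + (y + 11.9)² = 57.51².
Subtracting the STA05 equation from the STA06 and STA07 equations removes the quadratic terms:
-329.2 x + 138.0 y = 4693.19
-216.0 x − 89.4 y = -4370.18
Solving the 2×2 system: x ≈ 3.1, y ≈ 41.4 km.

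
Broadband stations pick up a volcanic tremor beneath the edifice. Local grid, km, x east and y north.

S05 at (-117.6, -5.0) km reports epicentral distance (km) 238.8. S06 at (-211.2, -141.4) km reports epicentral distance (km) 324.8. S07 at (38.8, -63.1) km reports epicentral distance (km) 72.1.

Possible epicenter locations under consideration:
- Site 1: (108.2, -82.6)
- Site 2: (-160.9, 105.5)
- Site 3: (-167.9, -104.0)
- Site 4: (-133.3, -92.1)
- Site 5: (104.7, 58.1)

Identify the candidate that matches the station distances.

Site 1

For each candidate, compare |candidate − station| to the reported distance:
Site 1: residuals S05 0.0, S06 0.0, S07 0.0 → max 0.0 km
Site 2: residuals S05 120.1, S06 72.8, S07 189.3 → max 189.3 km
Site 3: residuals S05 127.8, S06 267.6, S07 138.6 → max 267.6 km
Site 4: residuals S05 150.3, S06 232.6, S07 102.4 → max 232.6 km
Site 5: residuals S05 7.7, S06 48.8, S07 65.9 → max 65.9 km
Only Site 1 has all residuals ≈ 0.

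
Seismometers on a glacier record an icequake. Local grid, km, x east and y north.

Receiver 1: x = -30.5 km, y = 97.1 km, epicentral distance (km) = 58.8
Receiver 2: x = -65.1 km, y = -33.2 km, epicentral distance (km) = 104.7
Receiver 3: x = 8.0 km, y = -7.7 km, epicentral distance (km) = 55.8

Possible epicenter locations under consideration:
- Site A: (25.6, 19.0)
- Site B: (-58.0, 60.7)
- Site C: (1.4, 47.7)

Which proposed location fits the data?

For each candidate, compare |candidate − station| to the reported distance:
Site A: residuals Receiver 1 37.4, Receiver 2 0.1, Receiver 3 23.8 → max 37.4 km
Site B: residuals Receiver 1 13.2, Receiver 2 10.5, Receiver 3 39.3 → max 39.3 km
Site C: residuals Receiver 1 0.0, Receiver 2 0.0, Receiver 3 0.0 → max 0.0 km
Only Site C has all residuals ≈ 0.

Site C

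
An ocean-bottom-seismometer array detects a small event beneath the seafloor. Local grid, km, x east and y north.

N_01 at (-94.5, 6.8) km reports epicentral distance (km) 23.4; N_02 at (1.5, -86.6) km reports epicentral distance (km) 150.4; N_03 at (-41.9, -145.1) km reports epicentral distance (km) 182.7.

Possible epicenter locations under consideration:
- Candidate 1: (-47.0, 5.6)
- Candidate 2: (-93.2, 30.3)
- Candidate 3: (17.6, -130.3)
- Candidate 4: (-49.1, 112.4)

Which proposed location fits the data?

For each candidate, compare |candidate − station| to the reported distance:
Candidate 1: residuals N_01 24.1, N_02 46.2, N_03 31.9 → max 46.2 km
Candidate 2: residuals N_01 0.1, N_02 0.0, N_03 0.0 → max 0.1 km
Candidate 3: residuals N_01 153.7, N_02 103.8, N_03 121.4 → max 153.7 km
Candidate 4: residuals N_01 91.5, N_02 54.9, N_03 74.9 → max 91.5 km
Only Candidate 2 has all residuals ≈ 0.

Candidate 2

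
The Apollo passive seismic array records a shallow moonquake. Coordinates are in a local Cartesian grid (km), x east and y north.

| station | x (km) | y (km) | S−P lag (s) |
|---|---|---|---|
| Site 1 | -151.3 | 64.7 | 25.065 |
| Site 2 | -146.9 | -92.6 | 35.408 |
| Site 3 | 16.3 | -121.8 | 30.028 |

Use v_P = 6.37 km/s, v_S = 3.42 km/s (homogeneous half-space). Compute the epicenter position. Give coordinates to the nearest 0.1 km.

Distance from S−P lag: d = Δt · v_P v_S / (v_P − v_S) = Δt · (6.37·3.42)/(6.37−3.42) ≈ 7.3849·Δt.
So d_Site 1 = 185.10, d_Site 2 = 261.48, d_Site 3 = 221.75 km.
Circle about each station: (x + 151.3)² + (y − 64.7)² = 185.10²; (x + 146.9)² + (y + 92.6)² = 261.48²; (x − 16.3)² + (y + 121.8)² = 221.75².
Subtracting pairs of circle equations eliminates x²+y² and gives linear equations (the radical axes):
8.8 x − 314.6 y = -31033.19
335.2 x − 373.0 y = -26887.90
Solving the 2×2 system: x ≈ 30.5, y ≈ 99.5 km.
Check against Site 1 (with the unrounded x, y): √((x + 151.3)²+(y − 64.7)²) = 185.10 ≈ 185.10 km. ✓

30.5 km east, 99.5 km north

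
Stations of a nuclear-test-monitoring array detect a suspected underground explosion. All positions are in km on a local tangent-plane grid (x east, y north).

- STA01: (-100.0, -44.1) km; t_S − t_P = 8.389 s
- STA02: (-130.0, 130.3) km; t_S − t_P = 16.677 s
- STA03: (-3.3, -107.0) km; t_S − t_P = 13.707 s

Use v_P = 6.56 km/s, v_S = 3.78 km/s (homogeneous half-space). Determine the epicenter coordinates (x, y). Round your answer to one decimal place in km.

Distance from S−P lag: d = Δt · v_P v_S / (v_P − v_S) = Δt · (6.56·3.78)/(6.56−3.78) ≈ 8.9197·Δt.
So d_STA01 = 74.83, d_STA02 = 148.75, d_STA03 = 122.26 km.
Circle about each station: (x + 100.0)² + (y + 44.1)² = 74.83²; (x + 130.0)² + (y − 130.3)² = 148.75²; (x + 3.3)² + (y + 107.0)² = 122.26².
Subtracting the STA01 equation from the STA02 and STA03 equations removes the quadratic terms:
-60.0 x + 348.8 y = 5406.25
193.4 x − 125.8 y = -9832.90
Solving the 2×2 system: x ≈ -45.9, y ≈ 7.6 km.

-45.9 km east, 7.6 km north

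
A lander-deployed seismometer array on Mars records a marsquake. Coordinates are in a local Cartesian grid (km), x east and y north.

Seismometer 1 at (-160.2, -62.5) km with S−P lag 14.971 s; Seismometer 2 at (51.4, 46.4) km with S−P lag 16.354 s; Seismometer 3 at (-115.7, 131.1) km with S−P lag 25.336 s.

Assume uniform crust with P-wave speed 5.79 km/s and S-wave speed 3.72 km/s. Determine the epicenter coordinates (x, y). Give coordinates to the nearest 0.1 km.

Distance from S−P lag: d = Δt · v_P v_S / (v_P − v_S) = Δt · (5.79·3.72)/(5.79−3.72) ≈ 10.4052·Δt.
So d_Seismometer 1 = 155.78, d_Seismometer 2 = 170.17, d_Seismometer 3 = 263.63 km.
Circle about each station: (x + 160.2)² + (y + 62.5)² = 155.78²; (x − 51.4)² + (y − 46.4)² = 170.17²; (x + 115.7)² + (y − 131.1)² = 263.63².
Subtracting the Seismometer 1 equation from the Seismometer 2 and Seismometer 3 equations removes the quadratic terms:
423.2 x + 217.8 y = -29465.79
89.0 x + 387.2 y = -44229.96
Solving the 2×2 system: x ≈ -12.3, y ≈ -111.4 km.

x ≈ -12.3 km, y ≈ -111.4 km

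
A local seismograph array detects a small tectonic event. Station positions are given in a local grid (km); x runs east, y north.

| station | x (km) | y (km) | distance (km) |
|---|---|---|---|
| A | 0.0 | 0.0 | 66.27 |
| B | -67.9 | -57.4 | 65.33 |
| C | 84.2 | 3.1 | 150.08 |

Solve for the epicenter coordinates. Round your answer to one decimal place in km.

Circle about each station: x² + y² = 66.27²; (x + 67.9)² + (y + 57.4)² = 65.33²; (x − 84.2)² + (y − 3.1)² = 150.08².
Subtracting the A equation from the B and C equations removes the quadratic terms:
-135.8 x − 114.8 y = 8028.87
168.4 x + 6.2 y = -11033.04
Solving the 2×2 system: x ≈ -65.8, y ≈ 7.9 km.
Check against A (with the unrounded x, y): √(x²+y²) = 66.28 ≈ 66.27 km. ✓

x ≈ -65.8 km, y ≈ 7.9 km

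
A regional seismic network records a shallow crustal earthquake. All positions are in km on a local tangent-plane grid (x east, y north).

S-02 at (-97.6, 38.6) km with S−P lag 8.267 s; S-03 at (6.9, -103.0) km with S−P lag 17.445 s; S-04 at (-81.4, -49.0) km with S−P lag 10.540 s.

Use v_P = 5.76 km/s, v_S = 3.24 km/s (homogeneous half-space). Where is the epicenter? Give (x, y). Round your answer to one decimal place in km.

Distance from S−P lag: d = Δt · v_P v_S / (v_P − v_S) = Δt · (5.76·3.24)/(5.76−3.24) ≈ 7.4057·Δt.
So d_S-02 = 61.22, d_S-03 = 129.19, d_S-04 = 78.06 km.
Circle about each station: (x + 97.6)² + (y − 38.6)² = 61.22²; (x − 6.9)² + (y + 103.0)² = 129.19²; (x + 81.4)² + (y + 49.0)² = 78.06².
Subtracting pairs of circle equations eliminates x²+y² and gives linear equations (the radical axes):
209.0 x − 283.2 y = -13301.28
32.4 x − 175.2 y = -4334.24
Solving the 2×2 system: x ≈ -40.2, y ≈ 17.3 km.
Check against S-02 (with the unrounded x, y): √((x + 97.6)²+(y − 38.6)²) = 61.23 ≈ 61.22 km. ✓

x ≈ -40.2 km, y ≈ 17.3 km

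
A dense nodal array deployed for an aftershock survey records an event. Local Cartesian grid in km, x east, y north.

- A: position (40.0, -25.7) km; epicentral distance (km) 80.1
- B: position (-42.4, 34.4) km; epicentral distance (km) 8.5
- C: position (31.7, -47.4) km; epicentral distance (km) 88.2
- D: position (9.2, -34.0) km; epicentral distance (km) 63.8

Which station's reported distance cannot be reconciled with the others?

Solve using three stations at a time. Using A, C, D (subtract circle equations pairwise → linear system) gives (x, y) ≈ (-26.6, 18.7).
Distances from that point to each station vs reported:
  A: calculated 80.0 vs reported 80.1 → residual 0.1 km
  B: calculated 22.3 vs reported 8.5 → residual 13.8 km
  C: calculated 88.1 vs reported 88.2 → residual 0.1 km
  D: calculated 63.7 vs reported 63.8 → residual 0.1 km
A, C, D are mutually consistent (residuals ≈ 0); B is off by 13.8 km.

B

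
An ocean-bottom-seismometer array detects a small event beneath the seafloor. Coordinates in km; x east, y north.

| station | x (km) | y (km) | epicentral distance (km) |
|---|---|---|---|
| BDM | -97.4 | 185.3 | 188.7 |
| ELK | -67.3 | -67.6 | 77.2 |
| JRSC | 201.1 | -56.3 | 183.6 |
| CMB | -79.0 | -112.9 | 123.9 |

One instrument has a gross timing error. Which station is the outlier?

Solve using three stations at a time. Using BDM, ELK, CMB (subtract circle equations pairwise → linear system) gives (x, y) ≈ (-41.1, 5.1).
Distances from that point to each station vs reported:
  BDM: calculated 188.7 vs reported 188.7 → residual 0.0 km
  ELK: calculated 77.3 vs reported 77.2 → residual 0.1 km
  JRSC: calculated 249.9 vs reported 183.6 → residual 66.3 km
  CMB: calculated 124.0 vs reported 123.9 → residual 0.1 km
BDM, ELK, CMB are mutually consistent (residuals ≈ 0); JRSC is off by 66.3 km.

JRSC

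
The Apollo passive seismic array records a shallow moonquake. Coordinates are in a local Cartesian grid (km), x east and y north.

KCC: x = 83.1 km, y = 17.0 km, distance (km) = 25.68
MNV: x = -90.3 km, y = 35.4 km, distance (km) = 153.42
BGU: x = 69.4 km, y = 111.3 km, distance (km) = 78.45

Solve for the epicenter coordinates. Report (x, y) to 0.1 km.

(63.1, 33.1)

Circle about each station: (x − 83.1)² + (y − 17.0)² = 25.68²; (x + 90.3)² + (y − 35.4)² = 153.42²; (x − 69.4)² + (y − 111.3)² = 78.45².
Subtracting the KCC equation from the MNV and BGU equations removes the quadratic terms:
-346.8 x + 36.8 y = -20665.59
-27.4 x + 188.6 y = 4514.50
Solving the 2×2 system: x ≈ 63.1, y ≈ 33.1 km.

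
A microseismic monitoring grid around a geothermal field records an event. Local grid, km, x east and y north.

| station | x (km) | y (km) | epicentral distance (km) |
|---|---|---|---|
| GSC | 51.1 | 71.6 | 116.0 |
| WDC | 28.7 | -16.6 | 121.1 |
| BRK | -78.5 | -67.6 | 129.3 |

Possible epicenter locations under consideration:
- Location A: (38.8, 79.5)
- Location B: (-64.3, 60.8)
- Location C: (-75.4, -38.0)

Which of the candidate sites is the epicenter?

For each candidate, compare |candidate − station| to the reported distance:
Location A: residuals GSC 101.4, WDC 24.5, BRK 58.8 → max 101.4 km
Location B: residuals GSC 0.1, WDC 0.1, BRK 0.1 → max 0.1 km
Location C: residuals GSC 51.4, WDC 14.8, BRK 99.5 → max 99.5 km
Only Location B has all residuals ≈ 0.

Location B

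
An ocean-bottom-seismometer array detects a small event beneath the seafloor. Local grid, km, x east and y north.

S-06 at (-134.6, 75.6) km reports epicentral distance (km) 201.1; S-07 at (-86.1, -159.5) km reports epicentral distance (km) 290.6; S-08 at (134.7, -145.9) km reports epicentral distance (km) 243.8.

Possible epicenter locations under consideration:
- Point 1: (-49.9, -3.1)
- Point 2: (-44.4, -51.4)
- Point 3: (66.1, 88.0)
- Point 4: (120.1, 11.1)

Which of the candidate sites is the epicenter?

For each candidate, compare |candidate − station| to the reported distance:
Point 1: residuals S-06 85.5, S-07 130.1, S-08 10.4 → max 130.1 km
Point 2: residuals S-06 45.3, S-07 174.7, S-08 41.3 → max 174.7 km
Point 3: residuals S-06 0.0, S-07 0.0, S-08 0.0 → max 0.0 km
Point 4: residuals S-06 61.6, S-07 23.0, S-08 86.1 → max 86.1 km
Only Point 3 has all residuals ≈ 0.

Point 3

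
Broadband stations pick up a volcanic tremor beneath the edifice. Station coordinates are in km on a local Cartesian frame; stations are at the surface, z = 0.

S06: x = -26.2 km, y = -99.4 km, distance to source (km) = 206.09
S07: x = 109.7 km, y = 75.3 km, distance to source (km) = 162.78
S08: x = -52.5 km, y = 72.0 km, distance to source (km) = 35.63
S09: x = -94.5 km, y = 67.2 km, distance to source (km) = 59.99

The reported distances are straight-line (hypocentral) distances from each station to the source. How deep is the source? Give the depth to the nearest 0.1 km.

13.4 km

Each station gives a sphere (x−x_i)² + (y−y_i)² + z² = d_i² (stations at z=0).
Subtracting the S06 sphere from S07 and S08: z² cancels, leaving linear equations in x and y:
271.8 x + 349.4 y = 23113.14
-52.6 x + 342.8 y = 38577.04
Solving: x ≈ -49.803, y ≈ 104.893 km (keep extra digits for the depth step; rounded: -49.8, 104.9).
Then from the S06 sphere: z² = 206.09² − (x + 26.2)² − (y + 99.4)² with x = -49.803, y = 104.893, so z ≈ 13.430 ≈ 13.4 km.
Check against S09 (with the unrounded solution): distance 59.99 ≈ 59.99 km. ✓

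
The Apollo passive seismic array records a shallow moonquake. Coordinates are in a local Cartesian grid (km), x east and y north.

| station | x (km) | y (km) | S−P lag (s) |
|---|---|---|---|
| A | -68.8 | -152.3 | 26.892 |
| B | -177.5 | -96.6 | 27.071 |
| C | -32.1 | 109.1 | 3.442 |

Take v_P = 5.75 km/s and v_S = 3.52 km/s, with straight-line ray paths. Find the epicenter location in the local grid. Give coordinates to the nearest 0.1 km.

(-12.1, 85.1)

Distance from S−P lag: d = Δt · v_P v_S / (v_P − v_S) = Δt · (5.75·3.52)/(5.75−3.52) ≈ 9.0762·Δt.
So d_A = 244.08, d_B = 245.70, d_C = 31.24 km.
Circle about each station: (x + 68.8)² + (y + 152.3)² = 244.08²; (x + 177.5)² + (y + 96.6)² = 245.70²; (x + 32.1)² + (y − 109.1)² = 31.24².
Subtracting the A equation from the B and C equations removes the quadratic terms:
-217.4 x + 111.4 y = 12115.64
73.4 x + 522.8 y = 43603.60
Solving the 2×2 system: x ≈ -12.1, y ≈ 85.1 km.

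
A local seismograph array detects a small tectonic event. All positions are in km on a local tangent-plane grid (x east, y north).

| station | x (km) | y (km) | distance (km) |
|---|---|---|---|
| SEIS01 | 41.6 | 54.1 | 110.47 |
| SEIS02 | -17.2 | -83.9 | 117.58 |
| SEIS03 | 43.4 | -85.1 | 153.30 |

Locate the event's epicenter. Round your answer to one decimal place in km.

Circle about each station: (x − 41.6)² + (y − 54.1)² = 110.47²; (x + 17.2)² + (y + 83.9)² = 117.58²; (x − 43.4)² + (y + 85.1)² = 153.30².
Subtracting pairs of circle equations eliminates x²+y² and gives linear equations (the radical axes):
-117.6 x − 276.0 y = 1056.24
3.6 x − 278.4 y = -6829.07
Solving the 2×2 system: x ≈ -64.6, y ≈ 23.7 km.

(-64.6, 23.7)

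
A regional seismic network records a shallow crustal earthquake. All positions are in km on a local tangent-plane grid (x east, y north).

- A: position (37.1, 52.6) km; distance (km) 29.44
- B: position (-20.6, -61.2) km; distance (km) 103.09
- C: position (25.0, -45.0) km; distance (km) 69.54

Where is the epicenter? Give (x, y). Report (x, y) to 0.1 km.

Circle about each station: (x − 37.1)² + (y − 52.6)² = 29.44²; (x + 20.6)² + (y + 61.2)² = 103.09²; (x − 25.0)² + (y + 45.0)² = 69.54².
Subtracting pairs of circle equations eliminates x²+y² and gives linear equations (the radical axes):
-115.4 x − 227.6 y = -9734.20
-24.2 x − 195.2 y = -5462.27
Solving the 2×2 system: x ≈ 38.6, y ≈ 23.2 km.

38.6 km east, 23.2 km north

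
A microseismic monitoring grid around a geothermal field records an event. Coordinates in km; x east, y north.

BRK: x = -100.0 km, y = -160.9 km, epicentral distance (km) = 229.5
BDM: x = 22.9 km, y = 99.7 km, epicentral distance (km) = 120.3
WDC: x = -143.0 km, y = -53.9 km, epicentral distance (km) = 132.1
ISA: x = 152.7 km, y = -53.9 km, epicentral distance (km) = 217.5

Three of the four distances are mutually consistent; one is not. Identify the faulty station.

Solve using three stations at a time. Using BRK, BDM, WDC (subtract circle equations pairwise → linear system) gives (x, y) ≈ (-93.3, 68.5).
Distances from that point to each station vs reported:
  BRK: calculated 229.5 vs reported 229.5 → residual 0.0 km
  BDM: calculated 120.3 vs reported 120.3 → residual 0.0 km
  WDC: calculated 132.1 vs reported 132.1 → residual 0.0 km
  ISA: calculated 274.8 vs reported 217.5 → residual 57.3 km
BRK, BDM, WDC are mutually consistent (residuals ≈ 0); ISA is off by 57.3 km.

ISA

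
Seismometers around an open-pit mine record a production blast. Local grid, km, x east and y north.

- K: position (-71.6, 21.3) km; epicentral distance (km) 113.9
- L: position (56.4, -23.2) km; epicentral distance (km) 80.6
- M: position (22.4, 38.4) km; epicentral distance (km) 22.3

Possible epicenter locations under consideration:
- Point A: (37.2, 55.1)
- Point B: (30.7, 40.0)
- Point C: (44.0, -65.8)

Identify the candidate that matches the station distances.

Point A

For each candidate, compare |candidate − station| to the reported distance:
Point A: residuals K 0.0, L 0.0, M 0.0 → max 0.0 km
Point B: residuals K 9.9, L 12.4, M 13.8 → max 13.8 km
Point C: residuals K 30.8, L 36.2, M 84.1 → max 84.1 km
Only Point A has all residuals ≈ 0.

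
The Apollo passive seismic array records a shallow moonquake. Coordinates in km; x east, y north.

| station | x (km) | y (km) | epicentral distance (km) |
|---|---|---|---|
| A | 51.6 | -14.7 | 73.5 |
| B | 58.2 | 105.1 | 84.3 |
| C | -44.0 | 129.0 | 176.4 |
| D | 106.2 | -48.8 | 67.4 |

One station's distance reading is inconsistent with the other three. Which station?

D

Solve using three stations at a time. Using A, B, C (subtract circle equations pairwise → linear system) gives (x, y) ≈ (105.5, 35.3).
Distances from that point to each station vs reported:
  A: calculated 73.5 vs reported 73.5 → residual 0.0 km
  B: calculated 84.3 vs reported 84.3 → residual 0.0 km
  C: calculated 176.4 vs reported 176.4 → residual 0.0 km
  D: calculated 84.1 vs reported 67.4 → residual 16.7 km
A, B, C are mutually consistent (residuals ≈ 0); D is off by 16.7 km.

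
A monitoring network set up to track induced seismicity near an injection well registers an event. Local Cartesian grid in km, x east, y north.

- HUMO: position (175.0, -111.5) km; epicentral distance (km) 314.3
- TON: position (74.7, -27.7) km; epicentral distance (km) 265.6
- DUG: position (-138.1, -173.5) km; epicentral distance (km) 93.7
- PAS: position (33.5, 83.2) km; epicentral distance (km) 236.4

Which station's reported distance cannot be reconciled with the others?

TON

Solve using three stations at a time. Using HUMO, DUG, PAS (subtract circle equations pairwise → linear system) gives (x, y) ≈ (-137.7, -79.8).
Distances from that point to each station vs reported:
  HUMO: calculated 314.3 vs reported 314.3 → residual 0.0 km
  TON: calculated 218.7 vs reported 265.6 → residual 46.9 km
  DUG: calculated 93.7 vs reported 93.7 → residual 0.0 km
  PAS: calculated 236.4 vs reported 236.4 → residual 0.0 km
HUMO, DUG, PAS are mutually consistent (residuals ≈ 0); TON is off by 46.9 km.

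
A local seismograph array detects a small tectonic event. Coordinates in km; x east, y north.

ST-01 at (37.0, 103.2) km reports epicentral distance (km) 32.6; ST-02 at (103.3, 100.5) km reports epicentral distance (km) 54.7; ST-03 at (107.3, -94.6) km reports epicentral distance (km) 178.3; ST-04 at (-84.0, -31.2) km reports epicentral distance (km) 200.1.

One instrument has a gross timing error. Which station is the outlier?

Solve using three stations at a time. Using ST-01, ST-02, ST-03 (subtract circle equations pairwise → linear system) gives (x, y) ≈ (54.5, 75.7).
Distances from that point to each station vs reported:
  ST-01: calculated 32.6 vs reported 32.6 → residual 0.0 km
  ST-02: calculated 54.7 vs reported 54.7 → residual 0.0 km
  ST-03: calculated 178.3 vs reported 178.3 → residual 0.0 km
  ST-04: calculated 175.0 vs reported 200.1 → residual 25.1 km
ST-01, ST-02, ST-03 are mutually consistent (residuals ≈ 0); ST-04 is off by 25.1 km.

ST-04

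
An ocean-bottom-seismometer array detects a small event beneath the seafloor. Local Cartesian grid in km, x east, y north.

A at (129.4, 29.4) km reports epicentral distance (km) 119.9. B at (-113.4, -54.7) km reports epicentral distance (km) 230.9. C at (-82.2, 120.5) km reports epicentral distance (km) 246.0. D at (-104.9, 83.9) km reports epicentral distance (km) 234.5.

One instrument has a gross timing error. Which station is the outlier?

Solve using three stations at a time. Using A, C, D (subtract circle equations pairwise → linear system) gives (x, y) ≈ (68.6, -73.8).
Distances from that point to each station vs reported:
  A: calculated 119.8 vs reported 119.9 → residual 0.1 km
  B: calculated 183.0 vs reported 230.9 → residual 47.9 km
  C: calculated 246.0 vs reported 246.0 → residual 0.0 km
  D: calculated 234.5 vs reported 234.5 → residual 0.0 km
A, C, D are mutually consistent (residuals ≈ 0); B is off by 47.9 km.

B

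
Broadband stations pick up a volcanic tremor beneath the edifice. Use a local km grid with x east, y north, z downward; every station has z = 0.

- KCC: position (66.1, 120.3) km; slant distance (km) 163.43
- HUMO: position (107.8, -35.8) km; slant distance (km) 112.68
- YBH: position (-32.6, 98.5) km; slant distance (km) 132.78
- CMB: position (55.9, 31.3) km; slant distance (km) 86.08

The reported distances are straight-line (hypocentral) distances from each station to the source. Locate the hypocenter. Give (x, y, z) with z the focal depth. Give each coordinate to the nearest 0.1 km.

x ≈ 0.6 km, y ≈ -25.7 km, depth ≈ 33.2 km

Each station gives a sphere (x−x_i)² + (y−y_i)² + z² = d_i² (stations at z=0).
Subtracting the KCC sphere from HUMO and YBH: z² cancels, leaving linear equations in x and y:
83.4 x − 312.2 y = 8073.76
-197.4 x − 43.6 y = 1002.55
Solving: x ≈ 0.598, y ≈ -25.701 km (keep extra digits for the depth step; rounded: 0.6, -25.7).
Then from the KCC sphere: z² = 163.43² − (x − 66.1)² − (y − 120.3)² with x = 0.598, y = -25.701, so z ≈ 33.205 ≈ 33.2 km.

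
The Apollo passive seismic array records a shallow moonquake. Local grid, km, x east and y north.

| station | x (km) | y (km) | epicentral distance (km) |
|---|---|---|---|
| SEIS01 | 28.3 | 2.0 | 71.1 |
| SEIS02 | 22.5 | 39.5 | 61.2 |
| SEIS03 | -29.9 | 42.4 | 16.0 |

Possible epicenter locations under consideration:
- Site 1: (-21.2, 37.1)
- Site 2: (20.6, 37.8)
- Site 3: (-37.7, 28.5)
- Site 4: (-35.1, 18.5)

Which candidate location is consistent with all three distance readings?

For each candidate, compare |candidate − station| to the reported distance:
Site 1: residuals SEIS01 10.4, SEIS02 17.4, SEIS03 5.8 → max 17.4 km
Site 2: residuals SEIS01 34.5, SEIS02 58.7, SEIS03 34.7 → max 58.7 km
Site 3: residuals SEIS01 0.0, SEIS02 0.0, SEIS03 0.1 → max 0.1 km
Site 4: residuals SEIS01 5.6, SEIS02 0.1, SEIS03 8.5 → max 8.5 km
Only Site 3 has all residuals ≈ 0.

Site 3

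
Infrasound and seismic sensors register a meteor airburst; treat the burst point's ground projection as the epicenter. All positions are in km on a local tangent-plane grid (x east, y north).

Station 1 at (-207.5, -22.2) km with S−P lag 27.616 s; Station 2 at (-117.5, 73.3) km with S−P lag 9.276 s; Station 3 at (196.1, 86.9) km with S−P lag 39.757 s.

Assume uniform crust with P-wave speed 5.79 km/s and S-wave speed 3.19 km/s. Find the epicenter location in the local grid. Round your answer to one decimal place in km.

x ≈ -83.1 km, y ≈ 129.5 km

Distance from S−P lag: d = Δt · v_P v_S / (v_P − v_S) = Δt · (5.79·3.19)/(5.79−3.19) ≈ 7.1039·Δt.
So d_Station 1 = 196.18, d_Station 2 = 65.90, d_Station 3 = 282.43 km.
Circle about each station: (x + 207.5)² + (y + 22.2)² = 196.18²; (x + 117.5)² + (y − 73.3)² = 65.90²; (x − 196.1)² + (y − 86.9)² = 282.43².
Subtracting the Station 1 equation from the Station 2 and Station 3 equations removes the quadratic terms:
180.0 x + 191.0 y = 9773.83
807.2 x + 218.2 y = -38822.38
Solving the 2×2 system: x ≈ -83.1, y ≈ 129.5 km.
Check against Station 1 (with the unrounded x, y): √((x + 207.5)²+(y + 22.2)²) = 196.17 ≈ 196.18 km. ✓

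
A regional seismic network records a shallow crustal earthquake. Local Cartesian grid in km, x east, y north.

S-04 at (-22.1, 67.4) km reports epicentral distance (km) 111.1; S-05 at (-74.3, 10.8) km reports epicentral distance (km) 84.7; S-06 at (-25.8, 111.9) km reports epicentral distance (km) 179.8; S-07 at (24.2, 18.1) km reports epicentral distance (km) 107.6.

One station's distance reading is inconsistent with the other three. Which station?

Solve using three stations at a time. Using S-05, S-06, S-07 (subtract circle equations pairwise → linear system) gives (x, y) ≈ (-41.4, -67.2).
Distances from that point to each station vs reported:
  S-04: calculated 136.0 vs reported 111.1 → residual 24.9 km
  S-05: calculated 84.7 vs reported 84.7 → residual 0.0 km
  S-06: calculated 179.8 vs reported 179.8 → residual 0.0 km
  S-07: calculated 107.6 vs reported 107.6 → residual 0.0 km
S-05, S-06, S-07 are mutually consistent (residuals ≈ 0); S-04 is off by 24.9 km.

S-04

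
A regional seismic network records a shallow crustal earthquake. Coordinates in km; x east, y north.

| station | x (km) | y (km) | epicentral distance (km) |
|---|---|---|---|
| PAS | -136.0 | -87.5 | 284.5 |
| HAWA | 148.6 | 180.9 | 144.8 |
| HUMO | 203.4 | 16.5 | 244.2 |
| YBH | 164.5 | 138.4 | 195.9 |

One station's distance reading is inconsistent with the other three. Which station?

YBH

Solve using three stations at a time. Using PAS, HAWA, HUMO (subtract circle equations pairwise → linear system) gives (x, y) ≈ (5.4, 159.4).
Distances from that point to each station vs reported:
  PAS: calculated 284.5 vs reported 284.5 → residual 0.0 km
  HAWA: calculated 144.8 vs reported 144.8 → residual 0.0 km
  HUMO: calculated 244.2 vs reported 244.2 → residual 0.0 km
  YBH: calculated 160.5 vs reported 195.9 → residual 35.4 km
PAS, HAWA, HUMO are mutually consistent (residuals ≈ 0); YBH is off by 35.4 km.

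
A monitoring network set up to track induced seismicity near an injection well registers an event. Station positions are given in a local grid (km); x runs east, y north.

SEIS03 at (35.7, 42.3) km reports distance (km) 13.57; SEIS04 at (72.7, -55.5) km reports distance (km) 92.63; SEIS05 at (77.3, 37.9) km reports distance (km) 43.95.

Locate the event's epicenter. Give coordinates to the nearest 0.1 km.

Circle about each station: (x − 35.7)² + (y − 42.3)² = 13.57²; (x − 72.7)² + (y + 55.5)² = 92.63²; (x − 77.3)² + (y − 37.9)² = 43.95².
Subtracting the SEIS03 equation from the SEIS04 and SEIS05 equations removes the quadratic terms:
74.0 x − 195.6 y = -3094.41
83.2 x − 8.8 y = 2600.46
Solving the 2×2 system: x ≈ 34.3, y ≈ 28.8 km.

x ≈ 34.3 km, y ≈ 28.8 km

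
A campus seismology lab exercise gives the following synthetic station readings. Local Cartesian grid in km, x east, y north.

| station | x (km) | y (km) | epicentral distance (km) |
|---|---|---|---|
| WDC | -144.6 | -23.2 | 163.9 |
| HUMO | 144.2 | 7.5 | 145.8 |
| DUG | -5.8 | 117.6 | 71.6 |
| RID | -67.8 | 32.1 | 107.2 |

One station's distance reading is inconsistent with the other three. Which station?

RID

Solve using three stations at a time. Using WDC, HUMO, DUG (subtract circle equations pairwise → linear system) gives (x, y) ≈ (3.7, 46.6).
Distances from that point to each station vs reported:
  WDC: calculated 163.9 vs reported 163.9 → residual 0.0 km
  HUMO: calculated 145.8 vs reported 145.8 → residual 0.0 km
  DUG: calculated 71.6 vs reported 71.6 → residual 0.0 km
  RID: calculated 73.0 vs reported 107.2 → residual 34.2 km
WDC, HUMO, DUG are mutually consistent (residuals ≈ 0); RID is off by 34.2 km.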